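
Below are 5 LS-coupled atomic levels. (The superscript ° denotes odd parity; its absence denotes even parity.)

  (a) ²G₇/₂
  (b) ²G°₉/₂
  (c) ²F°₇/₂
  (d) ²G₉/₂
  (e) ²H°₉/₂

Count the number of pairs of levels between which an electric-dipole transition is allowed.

6

(a)–(b): allowed.
(a)–(c): allowed.
(a)–(d): forbidden (parity).
(a)–(e): allowed.
(b)–(c): forbidden (parity).
(b)–(d): allowed.
(b)–(e): forbidden (parity).
(c)–(d): allowed.
(c)–(e): forbidden (parity, ΔL).
(d)–(e): allowed.
Allowed pairs: 6 of 10.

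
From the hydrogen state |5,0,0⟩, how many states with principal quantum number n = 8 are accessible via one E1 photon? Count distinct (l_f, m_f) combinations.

E1 requires Δl = ±1, so l_f ∈ {-1, 1}; with 0 ≤ l_f ≤ n_f−1 = 7, the allowed l_f values are {1}.
For l_f = 1: m_f ∈ {m_i−1, m_i, m_i+1} ∩ [−1, 1] = {-1, 0, 1} → 3 states.
Total: 3.

3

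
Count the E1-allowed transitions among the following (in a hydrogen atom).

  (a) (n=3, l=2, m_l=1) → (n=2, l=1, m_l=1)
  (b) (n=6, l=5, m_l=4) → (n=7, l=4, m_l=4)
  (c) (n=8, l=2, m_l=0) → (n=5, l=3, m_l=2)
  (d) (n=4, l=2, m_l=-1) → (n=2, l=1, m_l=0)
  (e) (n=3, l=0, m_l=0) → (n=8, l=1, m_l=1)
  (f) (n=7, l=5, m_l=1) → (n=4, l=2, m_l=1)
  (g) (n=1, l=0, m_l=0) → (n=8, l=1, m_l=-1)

(a) allowed
(b) allowed
(c) forbidden — Δm_l = +2 (E1 requires Δm_l = 0, ±1)
(d) allowed
(e) allowed
(f) forbidden — Δl = -3 (E1 requires Δl = ±1)
(g) allowed
Total allowed: 5 of 7.

5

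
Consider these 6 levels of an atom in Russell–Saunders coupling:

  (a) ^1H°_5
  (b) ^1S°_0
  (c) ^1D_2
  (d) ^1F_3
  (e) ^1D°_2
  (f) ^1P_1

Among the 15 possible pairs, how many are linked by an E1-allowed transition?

4

(a)–(b): forbidden (parity, ΔL, ΔJ).
(a)–(c): forbidden (ΔL, ΔJ).
(a)–(d): forbidden (ΔL, ΔJ).
(a)–(e): forbidden (parity, ΔL, ΔJ).
(a)–(f): forbidden (ΔL, ΔJ).
(b)–(c): forbidden (ΔL, ΔJ).
(b)–(d): forbidden (ΔL, ΔJ).
(b)–(e): forbidden (parity, ΔL, ΔJ).
(b)–(f): allowed.
(c)–(d): forbidden (parity).
(c)–(e): allowed.
(c)–(f): forbidden (parity).
(d)–(e): allowed.
(d)–(f): forbidden (parity, ΔL, ΔJ).
(e)–(f): allowed.
Allowed pairs: 4 of 15.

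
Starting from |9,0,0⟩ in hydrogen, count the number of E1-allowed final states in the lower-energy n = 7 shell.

3

E1 requires Δl = ±1, so l_f ∈ {-1, 1}; with 0 ≤ l_f ≤ n_f−1 = 6, the allowed l_f values are {1}.
For l_f = 1: m_f ∈ {m_i−1, m_i, m_i+1} ∩ [−1, 1] = {-1, 0, 1} → 3 states.
Total: 3.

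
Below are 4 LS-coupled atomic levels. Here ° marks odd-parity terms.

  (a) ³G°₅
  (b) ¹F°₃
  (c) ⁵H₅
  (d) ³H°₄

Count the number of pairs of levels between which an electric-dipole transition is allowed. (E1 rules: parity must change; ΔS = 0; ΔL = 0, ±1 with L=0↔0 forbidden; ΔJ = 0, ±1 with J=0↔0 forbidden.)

0

(a)–(b): forbidden (parity, ΔS, ΔJ).
(a)–(c): forbidden (ΔS).
(a)–(d): forbidden (parity).
(b)–(c): forbidden (ΔS, ΔL, ΔJ).
(b)–(d): forbidden (parity, ΔS, ΔL).
(c)–(d): forbidden (ΔS).
Allowed pairs: 0 of 6.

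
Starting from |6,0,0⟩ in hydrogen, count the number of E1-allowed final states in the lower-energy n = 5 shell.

E1 requires Δl = ±1, so l_f ∈ {-1, 1}; with 0 ≤ l_f ≤ n_f−1 = 4, the allowed l_f values are {1}.
For l_f = 1: m_f ∈ {m_i−1, m_i, m_i+1} ∩ [−1, 1] = {-1, 0, 1} → 3 states.
Total: 3.

3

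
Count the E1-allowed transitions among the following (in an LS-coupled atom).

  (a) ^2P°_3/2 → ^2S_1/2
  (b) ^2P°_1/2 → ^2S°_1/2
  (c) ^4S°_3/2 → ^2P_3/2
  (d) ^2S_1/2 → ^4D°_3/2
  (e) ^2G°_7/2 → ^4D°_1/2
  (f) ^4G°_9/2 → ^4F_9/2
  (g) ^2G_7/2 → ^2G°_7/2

3

(a) allowed
(b) forbidden (parity fails)
(c) forbidden (ΔS fails)
(d) forbidden (ΔS, ΔL fail)
(e) forbidden (parity, ΔS, ΔL, ΔJ fail)
(f) allowed
(g) allowed
Total allowed: 3 of 7.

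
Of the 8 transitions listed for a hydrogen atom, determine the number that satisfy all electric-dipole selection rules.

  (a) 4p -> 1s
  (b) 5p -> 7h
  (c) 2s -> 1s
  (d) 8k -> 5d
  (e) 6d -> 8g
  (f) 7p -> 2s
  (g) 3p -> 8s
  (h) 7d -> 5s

3

(a) allowed
(b) forbidden — Δl = +4 (E1 requires Δl = ±1)
(c) forbidden — Δl = +0 (E1 requires Δl = ±1)
(d) forbidden — Δl = -5 (E1 requires Δl = ±1)
(e) forbidden — Δl = +2 (E1 requires Δl = ±1)
(f) allowed
(g) allowed
(h) forbidden — Δl = -2 (E1 requires Δl = ±1)
Total allowed: 3 of 8.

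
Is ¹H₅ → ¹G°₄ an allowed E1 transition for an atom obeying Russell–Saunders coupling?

Initial level: S=0, L=5, J=5, parity even. Final level: S=0, L=4, J=4, parity odd.
Parity must change: even → odd — ok.
ΔS = 0: S: 0 → 0 — ok.
ΔL = 0, ±1 (not L=0↔0): L: 5 → 4, ΔL = -1 — ok.
ΔJ = 0, ±1 (not J=0↔0): J: 5 → 4, ΔJ = -1 — ok.
All four E1 rules are satisfied.

allowed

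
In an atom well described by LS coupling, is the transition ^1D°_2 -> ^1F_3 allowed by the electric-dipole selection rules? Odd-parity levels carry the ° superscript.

allowed

Initial level: S=0, L=2, J=2, parity odd. Final level: S=0, L=3, J=3, parity even.
Parity must change: odd → even — passes.
ΔS = 0: S: 0 → 0 — passes.
ΔL = 0, ±1 (not L=0↔0): L: 2 → 3, ΔL = +1 — passes.
ΔJ = 0, ±1 (not J=0↔0): J: 2 → 3, ΔJ = +1 — passes.
All four E1 rules are satisfied.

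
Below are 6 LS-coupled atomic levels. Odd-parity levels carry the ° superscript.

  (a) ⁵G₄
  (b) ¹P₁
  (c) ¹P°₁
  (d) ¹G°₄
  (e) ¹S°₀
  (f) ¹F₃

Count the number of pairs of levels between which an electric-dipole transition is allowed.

3

(a)–(b): forbidden (parity, ΔS, ΔL, ΔJ).
(a)–(c): forbidden (ΔS, ΔL, ΔJ).
(a)–(d): forbidden (ΔS).
(a)–(e): forbidden (ΔS, ΔL, ΔJ).
(a)–(f): forbidden (parity, ΔS).
(b)–(c): allowed.
(b)–(d): forbidden (ΔL, ΔJ).
(b)–(e): allowed.
(b)–(f): forbidden (parity, ΔL, ΔJ).
(c)–(d): forbidden (parity, ΔL, ΔJ).
(c)–(e): forbidden (parity).
(c)–(f): forbidden (ΔL, ΔJ).
(d)–(e): forbidden (parity, ΔL, ΔJ).
(d)–(f): allowed.
(e)–(f): forbidden (ΔL, ΔJ).
Allowed pairs: 3 of 15.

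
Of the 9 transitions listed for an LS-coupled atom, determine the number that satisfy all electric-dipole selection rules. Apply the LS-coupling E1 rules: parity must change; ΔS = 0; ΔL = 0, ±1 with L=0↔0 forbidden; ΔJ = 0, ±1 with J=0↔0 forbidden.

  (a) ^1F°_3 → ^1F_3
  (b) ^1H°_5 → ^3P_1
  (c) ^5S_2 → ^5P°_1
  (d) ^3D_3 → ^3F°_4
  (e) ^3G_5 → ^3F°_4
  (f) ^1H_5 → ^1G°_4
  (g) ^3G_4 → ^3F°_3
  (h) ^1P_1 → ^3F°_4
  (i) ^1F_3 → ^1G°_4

(a) allowed
(b) forbidden (ΔS, ΔL, ΔJ fail)
(c) allowed
(d) allowed
(e) allowed
(f) allowed
(g) allowed
(h) forbidden (ΔS, ΔL, ΔJ fail)
(i) allowed
Total allowed: 7 of 9.

7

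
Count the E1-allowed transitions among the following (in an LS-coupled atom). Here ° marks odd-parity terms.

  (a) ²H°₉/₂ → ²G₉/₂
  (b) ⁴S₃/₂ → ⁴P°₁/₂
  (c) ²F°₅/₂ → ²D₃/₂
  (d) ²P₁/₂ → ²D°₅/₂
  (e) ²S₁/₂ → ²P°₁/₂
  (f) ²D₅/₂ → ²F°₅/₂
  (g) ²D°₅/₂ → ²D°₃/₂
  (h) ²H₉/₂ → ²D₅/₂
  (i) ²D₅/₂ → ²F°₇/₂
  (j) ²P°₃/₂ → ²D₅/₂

7

(a) allowed
(b) allowed
(c) allowed
(d) forbidden (ΔJ fails)
(e) allowed
(f) allowed
(g) forbidden (parity fails)
(h) forbidden (parity, ΔL, ΔJ fail)
(i) allowed
(j) allowed
Total allowed: 7 of 10.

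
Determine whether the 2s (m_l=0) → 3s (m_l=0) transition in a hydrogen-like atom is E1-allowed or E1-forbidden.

l: 0 → 0 (Δl = +0). Δl = ±1 violated.
m_l: 0 → 0 (Δm_l = +0). |Δm_l| ≤ 1 satisfied.
The transition is electric-dipole forbidden.

forbidden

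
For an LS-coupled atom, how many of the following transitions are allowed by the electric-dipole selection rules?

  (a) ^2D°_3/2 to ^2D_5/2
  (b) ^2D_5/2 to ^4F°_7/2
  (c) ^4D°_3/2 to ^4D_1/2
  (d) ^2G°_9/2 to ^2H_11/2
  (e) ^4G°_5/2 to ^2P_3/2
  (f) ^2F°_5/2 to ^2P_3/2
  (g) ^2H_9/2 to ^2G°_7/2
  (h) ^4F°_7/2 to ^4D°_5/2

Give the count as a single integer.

(a) allowed
(b) forbidden (ΔS fails)
(c) allowed
(d) allowed
(e) forbidden (ΔS, ΔL fail)
(f) forbidden (ΔL fails)
(g) allowed
(h) forbidden (parity fails)
Total allowed: 4 of 8.

4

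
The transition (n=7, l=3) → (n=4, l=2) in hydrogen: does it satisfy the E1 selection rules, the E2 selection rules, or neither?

Δl = 2 − 3 = -1; l_i + l_f = 5.
E1 (Δl = ±1): satisfied.
E2 (Δl = 0,±2, l_i+l_f ≥ 2): not satisfied.

E1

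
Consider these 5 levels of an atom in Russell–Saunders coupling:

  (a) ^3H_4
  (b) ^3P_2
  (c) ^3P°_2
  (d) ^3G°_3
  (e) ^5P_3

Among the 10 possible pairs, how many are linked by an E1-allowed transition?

(a)–(b): forbidden (parity, ΔL, ΔJ).
(a)–(c): forbidden (ΔL, ΔJ).
(a)–(d): allowed.
(a)–(e): forbidden (parity, ΔS, ΔL).
(b)–(c): allowed.
(b)–(d): forbidden (ΔL).
(b)–(e): forbidden (parity, ΔS).
(c)–(d): forbidden (parity, ΔL).
(c)–(e): forbidden (ΔS).
(d)–(e): forbidden (ΔS, ΔL).
Allowed pairs: 2 of 10.

2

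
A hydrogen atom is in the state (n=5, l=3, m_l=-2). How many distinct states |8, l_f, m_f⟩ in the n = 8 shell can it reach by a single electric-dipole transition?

5

E1 requires Δl = ±1, so l_f ∈ {2, 4}; with 0 ≤ l_f ≤ n_f−1 = 7, the allowed l_f values are {2, 4}.
For l_f = 2: m_f ∈ {m_i−1, m_i, m_i+1} ∩ [−2, 2] = {-2, -1} → 2 states.
For l_f = 4: m_f ∈ {m_i−1, m_i, m_i+1} ∩ [−4, 4] = {-3, -2, -1} → 3 states.
Total: 5.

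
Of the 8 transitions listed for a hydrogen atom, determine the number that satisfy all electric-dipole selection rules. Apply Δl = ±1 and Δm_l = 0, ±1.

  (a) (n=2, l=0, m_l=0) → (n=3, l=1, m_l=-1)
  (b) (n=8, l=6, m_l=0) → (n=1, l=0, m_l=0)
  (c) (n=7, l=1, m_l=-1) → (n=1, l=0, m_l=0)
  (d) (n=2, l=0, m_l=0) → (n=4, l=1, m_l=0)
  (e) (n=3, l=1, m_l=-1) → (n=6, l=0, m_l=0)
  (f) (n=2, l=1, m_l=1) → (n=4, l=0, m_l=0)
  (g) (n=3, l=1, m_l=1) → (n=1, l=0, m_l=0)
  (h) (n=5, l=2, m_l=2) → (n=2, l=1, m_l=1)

(a) allowed
(b) forbidden — Δl = -6 (E1 requires Δl = ±1)
(c) allowed
(d) allowed
(e) allowed
(f) allowed
(g) allowed
(h) allowed
Total allowed: 7 of 8.

7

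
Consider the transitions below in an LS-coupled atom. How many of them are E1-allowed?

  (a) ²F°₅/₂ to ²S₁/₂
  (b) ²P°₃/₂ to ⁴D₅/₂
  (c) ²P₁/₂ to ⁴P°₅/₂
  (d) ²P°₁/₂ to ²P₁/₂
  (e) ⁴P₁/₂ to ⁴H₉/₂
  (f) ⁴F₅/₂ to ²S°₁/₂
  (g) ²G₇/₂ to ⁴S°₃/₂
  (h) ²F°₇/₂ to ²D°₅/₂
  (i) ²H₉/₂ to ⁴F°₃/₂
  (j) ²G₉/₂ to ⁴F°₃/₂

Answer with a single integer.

(a) forbidden (ΔL, ΔJ fail)
(b) forbidden (ΔS fails)
(c) forbidden (ΔS, ΔJ fail)
(d) allowed
(e) forbidden (parity, ΔL, ΔJ fail)
(f) forbidden (ΔS, ΔL, ΔJ fail)
(g) forbidden (ΔS, ΔL, ΔJ fail)
(h) forbidden (parity fails)
(i) forbidden (ΔS, ΔL, ΔJ fail)
(j) forbidden (ΔS, ΔJ fail)
Total allowed: 1 of 10.

1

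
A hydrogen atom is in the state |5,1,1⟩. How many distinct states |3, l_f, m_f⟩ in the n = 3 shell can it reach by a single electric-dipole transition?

4

E1 requires Δl = ±1, so l_f ∈ {0, 2}; with 0 ≤ l_f ≤ n_f−1 = 2, the allowed l_f values are {0, 2}.
For l_f = 0: m_f ∈ {m_i−1, m_i, m_i+1} ∩ [−0, 0] = {0} → 1 state.
For l_f = 2: m_f ∈ {m_i−1, m_i, m_i+1} ∩ [−2, 2] = {0, 1, 2} → 3 states.
Total: 4.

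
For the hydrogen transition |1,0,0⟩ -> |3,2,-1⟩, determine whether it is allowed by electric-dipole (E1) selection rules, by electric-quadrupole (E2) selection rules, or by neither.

Δl = 2 − 0 = +2; l_i + l_f = 2.
Δm_l = -1.
E1 (Δl = ±1, |Δm_l| ≤ 1): not satisfied.
E2 (Δl = 0,±2, l_i+l_f ≥ 2, |Δm_l| ≤ 2): satisfied.

E2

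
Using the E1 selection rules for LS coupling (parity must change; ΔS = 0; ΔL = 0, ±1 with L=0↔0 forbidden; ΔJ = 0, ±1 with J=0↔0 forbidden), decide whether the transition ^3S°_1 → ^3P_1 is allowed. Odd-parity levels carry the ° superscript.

Parity must change: odd → even — passes.
ΔS = 0: S: 1 → 1 — passes.
ΔL = 0, ±1 (not L=0↔0): L: 0 → 1, ΔL = +1 — passes.
ΔJ = 0, ±1 (not J=0↔0): J: 1 → 1, ΔJ = +0 — passes.
All four E1 rules are satisfied.

allowed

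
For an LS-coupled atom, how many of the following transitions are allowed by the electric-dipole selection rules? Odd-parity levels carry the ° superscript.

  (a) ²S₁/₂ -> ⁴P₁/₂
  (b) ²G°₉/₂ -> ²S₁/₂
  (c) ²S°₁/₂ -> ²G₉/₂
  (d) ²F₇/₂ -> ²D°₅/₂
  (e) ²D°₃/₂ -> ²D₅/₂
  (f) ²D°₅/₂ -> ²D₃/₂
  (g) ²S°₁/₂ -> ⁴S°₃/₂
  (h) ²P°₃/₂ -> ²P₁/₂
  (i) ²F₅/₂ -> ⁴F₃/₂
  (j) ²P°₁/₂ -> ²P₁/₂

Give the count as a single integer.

(a) forbidden (parity, ΔS fail)
(b) forbidden (ΔL, ΔJ fail)
(c) forbidden (ΔL, ΔJ fail)
(d) allowed
(e) allowed
(f) allowed
(g) forbidden (parity, ΔS, ΔL fail)
(h) allowed
(i) forbidden (parity, ΔS fail)
(j) allowed
Total allowed: 5 of 10.

5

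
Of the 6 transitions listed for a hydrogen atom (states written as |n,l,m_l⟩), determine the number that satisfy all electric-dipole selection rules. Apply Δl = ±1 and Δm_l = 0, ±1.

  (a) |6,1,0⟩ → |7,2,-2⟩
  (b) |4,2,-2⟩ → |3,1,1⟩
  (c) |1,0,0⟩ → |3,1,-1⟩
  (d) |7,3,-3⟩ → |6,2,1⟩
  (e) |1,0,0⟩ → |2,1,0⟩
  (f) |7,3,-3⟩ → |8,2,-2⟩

(a) forbidden — Δm_l = -2 (E1 requires Δm_l = 0, ±1)
(b) forbidden — Δm_l = +3 (E1 requires Δm_l = 0, ±1)
(c) allowed
(d) forbidden — Δm_l = +4 (E1 requires Δm_l = 0, ±1)
(e) allowed
(f) allowed
Total allowed: 3 of 6.

3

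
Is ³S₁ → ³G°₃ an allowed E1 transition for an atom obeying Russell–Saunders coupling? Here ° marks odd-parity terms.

forbidden

Parity must change: even → odd — ok.
ΔS = 0: S: 1 → 1 — ok.
ΔL = 0, ±1 (not L=0↔0): L: 0 → 4, ΔL = +4 — fails.
ΔJ = 0, ±1 (not J=0↔0): J: 1 → 3, ΔJ = +2 — fails.
Rule(s) violated: ΔL, ΔJ.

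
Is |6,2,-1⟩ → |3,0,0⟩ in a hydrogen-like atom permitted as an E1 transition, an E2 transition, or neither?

E2

Δl = 0 − 2 = -2; l_i + l_f = 2.
Δm_l = +1.
E1 (Δl = ±1, |Δm_l| ≤ 1): not satisfied.
E2 (Δl = 0,±2, l_i+l_f ≥ 2, |Δm_l| ≤ 2): satisfied.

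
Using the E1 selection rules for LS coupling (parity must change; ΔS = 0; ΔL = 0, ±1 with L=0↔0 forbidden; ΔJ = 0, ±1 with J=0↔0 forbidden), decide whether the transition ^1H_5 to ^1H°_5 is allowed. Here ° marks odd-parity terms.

ΔS = 0: S: 0 → 0 — passes.
ΔJ = 0, ±1 (not J=0↔0): J: 5 → 5, ΔJ = +0 — passes.
ΔL = 0, ±1 (not L=0↔0): L: 5 → 5, ΔL = +0 — passes.
Parity must change: even → odd — passes.
All four E1 rules are satisfied.

allowed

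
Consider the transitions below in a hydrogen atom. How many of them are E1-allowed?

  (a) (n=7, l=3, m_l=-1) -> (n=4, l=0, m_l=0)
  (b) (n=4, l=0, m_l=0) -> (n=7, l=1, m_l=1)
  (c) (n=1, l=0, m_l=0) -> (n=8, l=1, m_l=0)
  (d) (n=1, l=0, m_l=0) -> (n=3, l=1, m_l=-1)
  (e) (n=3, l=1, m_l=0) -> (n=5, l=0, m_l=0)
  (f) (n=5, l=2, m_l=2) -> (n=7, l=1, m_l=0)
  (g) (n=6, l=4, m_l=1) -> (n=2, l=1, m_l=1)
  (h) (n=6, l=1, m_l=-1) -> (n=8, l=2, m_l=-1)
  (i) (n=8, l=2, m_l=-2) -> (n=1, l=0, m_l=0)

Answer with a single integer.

(a) forbidden — Δl = -3 (E1 requires Δl = ±1)
(b) allowed
(c) allowed
(d) allowed
(e) allowed
(f) forbidden — Δm_l = -2 (E1 requires Δm_l = 0, ±1)
(g) forbidden — Δl = -3 (E1 requires Δl = ±1)
(h) allowed
(i) forbidden — Δl = -2 (E1 requires Δl = ±1); Δm_l = +2 (E1 requires Δm_l = 0, ±1)
Total allowed: 5 of 9.

5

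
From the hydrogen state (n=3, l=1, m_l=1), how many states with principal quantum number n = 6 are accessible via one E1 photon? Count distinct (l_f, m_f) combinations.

4

E1 requires Δl = ±1, so l_f ∈ {0, 2}; with 0 ≤ l_f ≤ n_f−1 = 5, the allowed l_f values are {0, 2}.
For l_f = 0: m_f ∈ {m_i−1, m_i, m_i+1} ∩ [−0, 0] = {0} → 1 state.
For l_f = 2: m_f ∈ {m_i−1, m_i, m_i+1} ∩ [−2, 2] = {0, 1, 2} → 3 states.
Total: 4.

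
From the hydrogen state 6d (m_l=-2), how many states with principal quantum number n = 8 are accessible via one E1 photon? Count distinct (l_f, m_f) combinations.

4

E1 requires Δl = ±1, so l_f ∈ {1, 3}; with 0 ≤ l_f ≤ n_f−1 = 7, the allowed l_f values are {1, 3}.
For l_f = 1: m_f ∈ {m_i−1, m_i, m_i+1} ∩ [−1, 1] = {-1} → 1 state.
For l_f = 3: m_f ∈ {m_i−1, m_i, m_i+1} ∩ [−3, 3] = {-3, -2, -1} → 3 states.
Total: 4.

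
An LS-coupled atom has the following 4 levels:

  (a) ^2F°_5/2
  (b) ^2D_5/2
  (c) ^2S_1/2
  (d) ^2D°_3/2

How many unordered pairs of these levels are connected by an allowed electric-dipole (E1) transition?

(a)–(b): allowed.
(a)–(c): forbidden (ΔL, ΔJ).
(a)–(d): forbidden (parity).
(b)–(c): forbidden (parity, ΔL, ΔJ).
(b)–(d): allowed.
(c)–(d): forbidden (ΔL).
Allowed pairs: 2 of 6.

2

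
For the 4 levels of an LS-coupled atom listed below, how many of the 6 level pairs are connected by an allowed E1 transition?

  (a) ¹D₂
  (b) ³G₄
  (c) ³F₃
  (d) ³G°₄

(a)–(b): forbidden (parity, ΔS, ΔL, ΔJ).
(a)–(c): forbidden (parity, ΔS).
(a)–(d): forbidden (ΔS, ΔL, ΔJ).
(b)–(c): forbidden (parity).
(b)–(d): allowed.
(c)–(d): allowed.
Allowed pairs: 2 of 6.

2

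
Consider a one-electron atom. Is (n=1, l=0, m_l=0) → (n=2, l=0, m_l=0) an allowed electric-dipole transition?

l: 0 → 0 (Δl = +0). Δl = ±1 ✗.
m_l: 0 → 0 (Δm_l = +0). |Δm_l| ≤ 1 ✓.
The transition is electric-dipole forbidden.

forbidden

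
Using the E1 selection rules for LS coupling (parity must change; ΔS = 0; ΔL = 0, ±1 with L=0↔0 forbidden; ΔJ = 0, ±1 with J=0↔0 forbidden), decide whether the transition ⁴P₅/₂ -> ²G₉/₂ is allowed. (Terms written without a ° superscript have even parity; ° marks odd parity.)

forbidden

Parity must change: even → even — violated.
ΔS = 0: S: 3/2 → 1/2 — violated.
ΔJ = 0, ±1 (not J=0↔0): J: 5/2 → 9/2, ΔJ = +2 — violated.
ΔL = 0, ±1 (not L=0↔0): L: 1 → 4, ΔL = +3 — violated.
Rule(s) violated: parity, ΔS, ΔL, ΔJ.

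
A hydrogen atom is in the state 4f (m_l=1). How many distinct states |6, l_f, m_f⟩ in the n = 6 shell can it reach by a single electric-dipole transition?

6

E1 requires Δl = ±1, so l_f ∈ {2, 4}; with 0 ≤ l_f ≤ n_f−1 = 5, the allowed l_f values are {2, 4}.
For l_f = 2: m_f ∈ {m_i−1, m_i, m_i+1} ∩ [−2, 2] = {0, 1, 2} → 3 states.
For l_f = 4: m_f ∈ {m_i−1, m_i, m_i+1} ∩ [−4, 4] = {0, 1, 2} → 3 states.
Total: 6.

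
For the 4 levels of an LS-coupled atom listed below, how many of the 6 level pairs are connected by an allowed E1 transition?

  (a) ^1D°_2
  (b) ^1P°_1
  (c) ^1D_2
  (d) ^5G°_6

2

(a)–(b): forbidden (parity).
(a)–(c): allowed.
(a)–(d): forbidden (parity, ΔS, ΔL, ΔJ).
(b)–(c): allowed.
(b)–(d): forbidden (parity, ΔS, ΔL, ΔJ).
(c)–(d): forbidden (ΔS, ΔL, ΔJ).
Allowed pairs: 2 of 6.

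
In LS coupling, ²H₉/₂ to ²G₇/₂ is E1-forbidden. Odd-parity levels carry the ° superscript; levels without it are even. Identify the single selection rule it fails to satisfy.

Initial level: S=1/2, L=5, J=9/2, parity even. Final level: S=1/2, L=4, J=7/2, parity even.
ΔL = 0, ±1 (not L=0↔0): L: 5 → 4, ΔL = -1 — ✓.
Parity must change: even → even — ✗.
ΔJ = 0, ±1 (not J=0↔0): J: 9/2 → 7/2, ΔJ = -1 — ✓.
ΔS = 0: S: 1/2 → 1/2 — ✓.

parity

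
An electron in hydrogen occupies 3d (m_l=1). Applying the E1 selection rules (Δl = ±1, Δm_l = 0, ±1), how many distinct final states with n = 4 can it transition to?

5

E1 requires Δl = ±1, so l_f ∈ {1, 3}; with 0 ≤ l_f ≤ n_f−1 = 3, the allowed l_f values are {1, 3}.
For l_f = 1: m_f ∈ {m_i−1, m_i, m_i+1} ∩ [−1, 1] = {0, 1} → 2 states.
For l_f = 3: m_f ∈ {m_i−1, m_i, m_i+1} ∩ [−3, 3] = {0, 1, 2} → 3 states.
Total: 5.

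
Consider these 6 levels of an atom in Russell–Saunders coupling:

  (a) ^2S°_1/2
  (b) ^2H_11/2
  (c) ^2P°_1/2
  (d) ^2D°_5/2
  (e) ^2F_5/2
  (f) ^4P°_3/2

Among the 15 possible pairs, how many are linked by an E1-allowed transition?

1

(a)–(b): forbidden (ΔL, ΔJ).
(a)–(c): forbidden (parity).
(a)–(d): forbidden (parity, ΔL, ΔJ).
(a)–(e): forbidden (ΔL, ΔJ).
(a)–(f): forbidden (parity, ΔS).
(b)–(c): forbidden (ΔL, ΔJ).
(b)–(d): forbidden (ΔL, ΔJ).
(b)–(e): forbidden (parity, ΔL, ΔJ).
(b)–(f): forbidden (ΔS, ΔL, ΔJ).
(c)–(d): forbidden (parity, ΔJ).
(c)–(e): forbidden (ΔL, ΔJ).
(c)–(f): forbidden (parity, ΔS).
(d)–(e): allowed.
(d)–(f): forbidden (parity, ΔS).
(e)–(f): forbidden (ΔS, ΔL).
Allowed pairs: 1 of 15.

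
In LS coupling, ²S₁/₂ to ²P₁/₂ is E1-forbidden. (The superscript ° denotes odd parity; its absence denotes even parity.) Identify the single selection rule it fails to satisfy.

parity

Reading off the term symbols: S 1/2→1/2, L 0→1, J 1/2→1/2, parity even→even.
Parity must change: even → even — violated.
ΔS = 0: S: 1/2 → 1/2 — satisfied.
ΔL = 0, ±1 (not L=0↔0): L: 0 → 1, ΔL = +1 — satisfied.
ΔJ = 0, ±1 (not J=0↔0): J: 1/2 → 1/2, ΔJ = +0 — satisfied.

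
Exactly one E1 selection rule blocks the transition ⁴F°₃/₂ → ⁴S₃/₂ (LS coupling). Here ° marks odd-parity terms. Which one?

Parity must change: odd → even — ok.
ΔS = 0: S: 3/2 → 3/2 — ok.
ΔL = 0, ±1 (not L=0↔0): L: 3 → 0, ΔL = -3 — fails.
ΔJ = 0, ±1 (not J=0↔0): J: 3/2 → 3/2, ΔJ = +0 — ok.

the ΔL = 0, ±1 rule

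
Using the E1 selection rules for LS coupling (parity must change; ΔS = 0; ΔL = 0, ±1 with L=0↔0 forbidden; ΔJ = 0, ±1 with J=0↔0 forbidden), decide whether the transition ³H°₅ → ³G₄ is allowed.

allowed

Parity must change: odd → even — satisfied.
ΔJ = 0, ±1 (not J=0↔0): J: 5 → 4, ΔJ = -1 — satisfied.
ΔS = 0: S: 1 → 1 — satisfied.
ΔL = 0, ±1 (not L=0↔0): L: 5 → 4, ΔL = -1 — satisfied.
All four E1 rules are satisfied.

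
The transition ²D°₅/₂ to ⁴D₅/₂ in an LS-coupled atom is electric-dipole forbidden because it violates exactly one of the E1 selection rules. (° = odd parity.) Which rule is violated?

Parity must change: odd → even — passes.
ΔS = 0: S: 1/2 → 3/2 — fails.
ΔL = 0, ±1 (not L=0↔0): L: 2 → 2, ΔL = +0 — passes.
ΔJ = 0, ±1 (not J=0↔0): J: 5/2 → 5/2, ΔJ = +0 — passes.

the ΔS = 0 rule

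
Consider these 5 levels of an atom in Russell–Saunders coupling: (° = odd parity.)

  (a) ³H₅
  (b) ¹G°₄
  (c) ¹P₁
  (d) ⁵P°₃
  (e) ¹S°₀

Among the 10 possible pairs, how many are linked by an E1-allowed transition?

(a)–(b): forbidden (ΔS).
(a)–(c): forbidden (parity, ΔS, ΔL, ΔJ).
(a)–(d): forbidden (ΔS, ΔL, ΔJ).
(a)–(e): forbidden (ΔS, ΔL, ΔJ).
(b)–(c): forbidden (ΔL, ΔJ).
(b)–(d): forbidden (parity, ΔS, ΔL).
(b)–(e): forbidden (parity, ΔL, ΔJ).
(c)–(d): forbidden (ΔS, ΔJ).
(c)–(e): allowed.
(d)–(e): forbidden (parity, ΔS, ΔJ).
Allowed pairs: 1 of 10.

1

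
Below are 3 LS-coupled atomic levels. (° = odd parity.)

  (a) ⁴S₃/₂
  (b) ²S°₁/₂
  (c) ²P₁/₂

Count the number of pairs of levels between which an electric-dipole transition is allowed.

1

(a)–(b): forbidden (ΔS, ΔL).
(a)–(c): forbidden (parity, ΔS).
(b)–(c): allowed.
Allowed pairs: 1 of 3.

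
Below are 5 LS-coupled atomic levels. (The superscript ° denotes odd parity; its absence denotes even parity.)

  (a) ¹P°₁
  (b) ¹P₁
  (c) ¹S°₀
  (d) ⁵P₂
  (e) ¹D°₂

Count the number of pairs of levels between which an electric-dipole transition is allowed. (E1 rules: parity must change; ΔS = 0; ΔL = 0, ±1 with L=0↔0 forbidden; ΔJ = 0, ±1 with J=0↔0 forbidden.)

(a)–(b): allowed.
(a)–(c): forbidden (parity).
(a)–(d): forbidden (ΔS).
(a)–(e): forbidden (parity).
(b)–(c): allowed.
(b)–(d): forbidden (parity, ΔS).
(b)–(e): allowed.
(c)–(d): forbidden (ΔS, ΔJ).
(c)–(e): forbidden (parity, ΔL, ΔJ).
(d)–(e): forbidden (ΔS).
Allowed pairs: 3 of 10.

3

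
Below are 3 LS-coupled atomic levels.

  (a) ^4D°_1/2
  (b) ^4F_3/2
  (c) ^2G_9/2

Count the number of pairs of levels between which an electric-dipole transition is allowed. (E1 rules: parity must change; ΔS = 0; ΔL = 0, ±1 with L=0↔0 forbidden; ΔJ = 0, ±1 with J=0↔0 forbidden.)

1

(a)–(b): allowed.
(a)–(c): forbidden (ΔS, ΔL, ΔJ).
(b)–(c): forbidden (parity, ΔS, ΔJ).
Allowed pairs: 1 of 3.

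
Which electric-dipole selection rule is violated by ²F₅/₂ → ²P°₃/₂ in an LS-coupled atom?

Initial level: S=1/2, L=3, J=5/2, parity even. Final level: S=1/2, L=1, J=3/2, parity odd.
Parity must change: even → odd — passes.
ΔS = 0: S: 1/2 → 1/2 — passes.
ΔL = 0, ±1 (not L=0↔0): L: 3 → 1, ΔL = -2 — fails.
ΔJ = 0, ±1 (not J=0↔0): J: 5/2 → 3/2, ΔJ = -1 — passes.

the ΔL = 0, ±1 rule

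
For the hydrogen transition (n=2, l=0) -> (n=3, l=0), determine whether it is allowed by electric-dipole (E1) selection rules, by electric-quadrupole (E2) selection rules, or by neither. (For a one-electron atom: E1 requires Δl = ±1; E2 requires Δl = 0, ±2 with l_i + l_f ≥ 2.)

neither

Δl = 0 − 0 = +0; l_i + l_f = 0.
E1 (Δl = ±1): not satisfied.
E2 (Δl = 0,±2, l_i+l_f ≥ 2): not satisfied.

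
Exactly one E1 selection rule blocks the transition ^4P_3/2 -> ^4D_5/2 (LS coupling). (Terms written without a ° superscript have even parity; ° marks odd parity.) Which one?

parity

Reading off the term symbols: S 3/2→3/2, L 1→2, J 3/2→5/2, parity even→even.
Parity must change: even → even — violated.
ΔS = 0: S: 3/2 → 3/2 — satisfied.
ΔL = 0, ±1 (not L=0↔0): L: 1 → 2, ΔL = +1 — satisfied.
ΔJ = 0, ±1 (not J=0↔0): J: 3/2 → 5/2, ΔJ = +1 — satisfied.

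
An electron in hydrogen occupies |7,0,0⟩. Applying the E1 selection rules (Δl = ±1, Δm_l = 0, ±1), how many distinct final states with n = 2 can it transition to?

3

E1 requires Δl = ±1, so l_f ∈ {-1, 1}; with 0 ≤ l_f ≤ n_f−1 = 1, the allowed l_f values are {1}.
For l_f = 1: m_f ∈ {m_i−1, m_i, m_i+1} ∩ [−1, 1] = {-1, 0, 1} → 3 states.
Total: 3.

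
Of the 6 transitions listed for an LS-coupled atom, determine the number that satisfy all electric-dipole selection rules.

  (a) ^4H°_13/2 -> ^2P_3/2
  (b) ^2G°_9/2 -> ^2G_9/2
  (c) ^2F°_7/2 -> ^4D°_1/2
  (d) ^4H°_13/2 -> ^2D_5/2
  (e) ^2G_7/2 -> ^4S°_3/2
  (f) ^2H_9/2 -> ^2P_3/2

1

(a) forbidden (ΔS, ΔL, ΔJ fail)
(b) allowed
(c) forbidden (parity, ΔS, ΔJ fail)
(d) forbidden (ΔS, ΔL, ΔJ fail)
(e) forbidden (ΔS, ΔL, ΔJ fail)
(f) forbidden (parity, ΔL, ΔJ fail)
Total allowed: 1 of 6.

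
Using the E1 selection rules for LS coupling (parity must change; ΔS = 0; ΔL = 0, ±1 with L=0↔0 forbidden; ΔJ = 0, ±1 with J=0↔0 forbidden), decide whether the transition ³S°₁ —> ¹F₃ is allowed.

forbidden

Reading off the term symbols: S 1→0, L 0→3, J 1→3, parity odd→even.
Parity must change: odd → even — passes.
ΔS = 0: S: 1 → 0 — fails.
ΔL = 0, ±1 (not L=0↔0): L: 0 → 3, ΔL = +3 — fails.
ΔJ = 0, ±1 (not J=0↔0): J: 1 → 3, ΔJ = +2 — fails.
Rule(s) violated: ΔS, ΔL, ΔJ.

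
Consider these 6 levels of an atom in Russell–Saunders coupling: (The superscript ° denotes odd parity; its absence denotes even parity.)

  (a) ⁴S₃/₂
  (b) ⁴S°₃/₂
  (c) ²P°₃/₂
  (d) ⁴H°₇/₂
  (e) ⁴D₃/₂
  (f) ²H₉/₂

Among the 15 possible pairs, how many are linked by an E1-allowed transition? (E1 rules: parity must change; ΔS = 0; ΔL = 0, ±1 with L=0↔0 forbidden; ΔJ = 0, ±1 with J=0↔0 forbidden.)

0

(a)–(b): forbidden (ΔL).
(a)–(c): forbidden (ΔS).
(a)–(d): forbidden (ΔL, ΔJ).
(a)–(e): forbidden (parity, ΔL).
(a)–(f): forbidden (parity, ΔS, ΔL, ΔJ).
(b)–(c): forbidden (parity, ΔS).
(b)–(d): forbidden (parity, ΔL, ΔJ).
(b)–(e): forbidden (ΔL).
(b)–(f): forbidden (ΔS, ΔL, ΔJ).
(c)–(d): forbidden (parity, ΔS, ΔL, ΔJ).
(c)–(e): forbidden (ΔS).
(c)–(f): forbidden (ΔL, ΔJ).
(d)–(e): forbidden (ΔL, ΔJ).
(d)–(f): forbidden (ΔS).
(e)–(f): forbidden (parity, ΔS, ΔL, ΔJ).
Allowed pairs: 0 of 15.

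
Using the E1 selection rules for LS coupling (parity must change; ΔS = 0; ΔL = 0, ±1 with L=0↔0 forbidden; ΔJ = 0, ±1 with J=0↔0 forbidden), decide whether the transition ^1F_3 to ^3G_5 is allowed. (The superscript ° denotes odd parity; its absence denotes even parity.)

Initial level: S=0, L=3, J=3, parity even. Final level: S=1, L=4, J=5, parity even.
ΔS = 0: S: 0 → 1 — fails.
ΔL = 0, ±1 (not L=0↔0): L: 3 → 4, ΔL = +1 — ok.
Parity must change: even → even — fails.
ΔJ = 0, ±1 (not J=0↔0): J: 3 → 5, ΔJ = +2 — fails.
Rule(s) violated: parity, ΔS, ΔJ.

forbidden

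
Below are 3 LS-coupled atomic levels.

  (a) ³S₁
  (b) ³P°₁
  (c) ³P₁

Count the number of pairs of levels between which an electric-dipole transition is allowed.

2

(a)–(b): allowed.
(a)–(c): forbidden (parity).
(b)–(c): allowed.
Allowed pairs: 2 of 3.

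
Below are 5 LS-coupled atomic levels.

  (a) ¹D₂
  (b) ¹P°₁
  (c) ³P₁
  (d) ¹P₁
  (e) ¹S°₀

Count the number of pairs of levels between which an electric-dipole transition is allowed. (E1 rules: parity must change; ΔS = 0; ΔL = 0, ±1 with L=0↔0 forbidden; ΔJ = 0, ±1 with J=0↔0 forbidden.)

(a)–(b): allowed.
(a)–(c): forbidden (parity, ΔS).
(a)–(d): forbidden (parity).
(a)–(e): forbidden (ΔL, ΔJ).
(b)–(c): forbidden (ΔS).
(b)–(d): allowed.
(b)–(e): forbidden (parity).
(c)–(d): forbidden (parity, ΔS).
(c)–(e): forbidden (ΔS).
(d)–(e): allowed.
Allowed pairs: 3 of 10.

3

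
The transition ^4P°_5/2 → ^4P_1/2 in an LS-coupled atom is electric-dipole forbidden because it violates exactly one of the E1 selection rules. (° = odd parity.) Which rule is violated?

the ΔJ = 0, ±1 rule

Parity must change: odd → even — ✓.
ΔS = 0: S: 3/2 → 3/2 — ✓.
ΔL = 0, ±1 (not L=0↔0): L: 1 → 1, ΔL = +0 — ✓.
ΔJ = 0, ±1 (not J=0↔0): J: 5/2 → 1/2, ΔJ = -2 — ✗.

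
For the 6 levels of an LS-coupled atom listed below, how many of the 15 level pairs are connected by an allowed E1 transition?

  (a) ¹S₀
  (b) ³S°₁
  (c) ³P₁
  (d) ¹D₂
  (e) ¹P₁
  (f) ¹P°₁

(a)–(b): forbidden (ΔS, ΔL).
(a)–(c): forbidden (parity, ΔS).
(a)–(d): forbidden (parity, ΔL, ΔJ).
(a)–(e): forbidden (parity).
(a)–(f): allowed.
(b)–(c): allowed.
(b)–(d): forbidden (ΔS, ΔL).
(b)–(e): forbidden (ΔS).
(b)–(f): forbidden (parity, ΔS).
(c)–(d): forbidden (parity, ΔS).
(c)–(e): forbidden (parity, ΔS).
(c)–(f): forbidden (ΔS).
(d)–(e): forbidden (parity).
(d)–(f): allowed.
(e)–(f): allowed.
Allowed pairs: 4 of 15.

4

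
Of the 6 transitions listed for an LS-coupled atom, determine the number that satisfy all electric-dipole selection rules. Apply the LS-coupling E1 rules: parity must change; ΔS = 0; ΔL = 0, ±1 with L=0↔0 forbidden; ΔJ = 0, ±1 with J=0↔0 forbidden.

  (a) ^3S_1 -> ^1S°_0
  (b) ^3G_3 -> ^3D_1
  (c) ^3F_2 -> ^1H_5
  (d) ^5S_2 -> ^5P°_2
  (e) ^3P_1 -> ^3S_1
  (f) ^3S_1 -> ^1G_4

1

(a) forbidden (ΔS, ΔL fail)
(b) forbidden (parity, ΔL, ΔJ fail)
(c) forbidden (parity, ΔS, ΔL, ΔJ fail)
(d) allowed
(e) forbidden (parity fails)
(f) forbidden (parity, ΔS, ΔL, ΔJ fail)
Total allowed: 1 of 6.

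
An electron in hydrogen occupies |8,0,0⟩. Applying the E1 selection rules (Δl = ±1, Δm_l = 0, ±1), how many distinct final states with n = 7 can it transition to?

3

E1 requires Δl = ±1, so l_f ∈ {-1, 1}; with 0 ≤ l_f ≤ n_f−1 = 6, the allowed l_f values are {1}.
For l_f = 1: m_f ∈ {m_i−1, m_i, m_i+1} ∩ [−1, 1] = {-1, 0, 1} → 3 states.
Total: 3.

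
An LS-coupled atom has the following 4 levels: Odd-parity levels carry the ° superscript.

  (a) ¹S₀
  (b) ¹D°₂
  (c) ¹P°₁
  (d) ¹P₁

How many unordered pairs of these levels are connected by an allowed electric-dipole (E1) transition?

3

(a)–(b): forbidden (ΔL, ΔJ).
(a)–(c): allowed.
(a)–(d): forbidden (parity).
(b)–(c): forbidden (parity).
(b)–(d): allowed.
(c)–(d): allowed.
Allowed pairs: 3 of 6.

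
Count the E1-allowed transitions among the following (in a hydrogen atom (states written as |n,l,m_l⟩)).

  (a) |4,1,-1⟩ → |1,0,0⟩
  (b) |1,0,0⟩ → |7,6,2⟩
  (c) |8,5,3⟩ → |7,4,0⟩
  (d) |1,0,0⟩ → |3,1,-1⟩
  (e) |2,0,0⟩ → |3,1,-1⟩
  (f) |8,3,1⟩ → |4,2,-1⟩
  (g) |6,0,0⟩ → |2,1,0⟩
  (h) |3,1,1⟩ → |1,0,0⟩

(a) allowed
(b) forbidden — Δl = +6 (E1 requires Δl = ±1); Δm_l = +2 (E1 requires Δm_l = 0, ±1)
(c) forbidden — Δm_l = -3 (E1 requires Δm_l = 0, ±1)
(d) allowed
(e) allowed
(f) forbidden — Δm_l = -2 (E1 requires Δm_l = 0, ±1)
(g) allowed
(h) allowed
Total allowed: 5 of 8.

5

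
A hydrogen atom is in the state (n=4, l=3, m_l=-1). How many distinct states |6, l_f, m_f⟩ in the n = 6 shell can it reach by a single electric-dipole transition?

6

E1 requires Δl = ±1, so l_f ∈ {2, 4}; with 0 ≤ l_f ≤ n_f−1 = 5, the allowed l_f values are {2, 4}.
For l_f = 2: m_f ∈ {m_i−1, m_i, m_i+1} ∩ [−2, 2] = {-2, -1, 0} → 3 states.
For l_f = 4: m_f ∈ {m_i−1, m_i, m_i+1} ∩ [−4, 4] = {-2, -1, 0} → 3 states.
Total: 6.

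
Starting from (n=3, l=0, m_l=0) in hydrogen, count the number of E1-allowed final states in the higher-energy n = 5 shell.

3

E1 requires Δl = ±1, so l_f ∈ {-1, 1}; with 0 ≤ l_f ≤ n_f−1 = 4, the allowed l_f values are {1}.
For l_f = 1: m_f ∈ {m_i−1, m_i, m_i+1} ∩ [−1, 1] = {-1, 0, 1} → 3 states.
Total: 3.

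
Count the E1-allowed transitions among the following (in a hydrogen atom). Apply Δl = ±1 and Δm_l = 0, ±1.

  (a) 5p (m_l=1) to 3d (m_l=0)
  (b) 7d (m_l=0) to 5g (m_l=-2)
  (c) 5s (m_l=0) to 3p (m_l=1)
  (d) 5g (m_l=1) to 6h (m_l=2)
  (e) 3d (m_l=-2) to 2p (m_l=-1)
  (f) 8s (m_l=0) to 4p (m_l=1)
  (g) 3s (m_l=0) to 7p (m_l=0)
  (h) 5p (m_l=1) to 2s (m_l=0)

(a) allowed
(b) forbidden — Δl = +2 (E1 requires Δl = ±1); Δm_l = -2 (E1 requires Δm_l = 0, ±1)
(c) allowed
(d) allowed
(e) allowed
(f) allowed
(g) allowed
(h) allowed
Total allowed: 7 of 8.

7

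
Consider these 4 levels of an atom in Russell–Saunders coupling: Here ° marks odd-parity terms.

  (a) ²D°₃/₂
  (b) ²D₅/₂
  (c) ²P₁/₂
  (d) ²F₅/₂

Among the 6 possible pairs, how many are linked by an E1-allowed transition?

(a)–(b): allowed.
(a)–(c): allowed.
(a)–(d): allowed.
(b)–(c): forbidden (parity, ΔJ).
(b)–(d): forbidden (parity).
(c)–(d): forbidden (parity, ΔL, ΔJ).
Allowed pairs: 3 of 6.

3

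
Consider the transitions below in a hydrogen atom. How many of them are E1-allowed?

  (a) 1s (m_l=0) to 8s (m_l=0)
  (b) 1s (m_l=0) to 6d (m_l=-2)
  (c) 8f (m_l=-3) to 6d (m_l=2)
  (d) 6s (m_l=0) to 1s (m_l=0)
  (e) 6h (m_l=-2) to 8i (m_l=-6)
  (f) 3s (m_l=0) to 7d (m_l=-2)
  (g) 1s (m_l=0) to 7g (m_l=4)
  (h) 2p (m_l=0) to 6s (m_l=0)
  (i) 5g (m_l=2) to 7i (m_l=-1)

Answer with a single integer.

1

(a) forbidden — Δl = +0 (E1 requires Δl = ±1)
(b) forbidden — Δl = +2 (E1 requires Δl = ±1); Δm_l = -2 (E1 requires Δm_l = 0, ±1)
(c) forbidden — Δm_l = +5 (E1 requires Δm_l = 0, ±1)
(d) forbidden — Δl = +0 (E1 requires Δl = ±1)
(e) forbidden — Δm_l = -4 (E1 requires Δm_l = 0, ±1)
(f) forbidden — Δl = +2 (E1 requires Δl = ±1); Δm_l = -2 (E1 requires Δm_l = 0, ±1)
(g) forbidden — Δl = +4 (E1 requires Δl = ±1); Δm_l = +4 (E1 requires Δm_l = 0, ±1)
(h) allowed
(i) forbidden — Δl = +2 (E1 requires Δl = ±1); Δm_l = -3 (E1 requires Δm_l = 0, ±1)
Total allowed: 1 of 9.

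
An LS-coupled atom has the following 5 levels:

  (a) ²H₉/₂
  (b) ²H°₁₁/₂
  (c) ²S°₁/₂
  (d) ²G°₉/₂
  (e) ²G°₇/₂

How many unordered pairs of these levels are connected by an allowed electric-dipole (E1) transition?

3

(a)–(b): allowed.
(a)–(c): forbidden (ΔL, ΔJ).
(a)–(d): allowed.
(a)–(e): allowed.
(b)–(c): forbidden (parity, ΔL, ΔJ).
(b)–(d): forbidden (parity).
(b)–(e): forbidden (parity, ΔJ).
(c)–(d): forbidden (parity, ΔL, ΔJ).
(c)–(e): forbidden (parity, ΔL, ΔJ).
(d)–(e): forbidden (parity).
Allowed pairs: 3 of 10.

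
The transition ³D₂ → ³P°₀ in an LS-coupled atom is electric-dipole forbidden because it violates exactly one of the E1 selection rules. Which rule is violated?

Initial level: S=1, L=2, J=2, parity even. Final level: S=1, L=1, J=0, parity odd.
Parity must change: even → odd — passes.
ΔS = 0: S: 1 → 1 — passes.
ΔL = 0, ±1 (not L=0↔0): L: 2 → 1, ΔL = -1 — passes.
ΔJ = 0, ±1 (not J=0↔0): J: 2 → 0, ΔJ = -2 — fails.

the ΔJ = 0, ±1 rule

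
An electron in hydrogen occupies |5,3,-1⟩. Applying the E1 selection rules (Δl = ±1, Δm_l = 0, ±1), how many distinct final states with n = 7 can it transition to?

6

E1 requires Δl = ±1, so l_f ∈ {2, 4}; with 0 ≤ l_f ≤ n_f−1 = 6, the allowed l_f values are {2, 4}.
For l_f = 2: m_f ∈ {m_i−1, m_i, m_i+1} ∩ [−2, 2] = {-2, -1, 0} → 3 states.
For l_f = 4: m_f ∈ {m_i−1, m_i, m_i+1} ∩ [−4, 4] = {-2, -1, 0} → 3 states.
Total: 6.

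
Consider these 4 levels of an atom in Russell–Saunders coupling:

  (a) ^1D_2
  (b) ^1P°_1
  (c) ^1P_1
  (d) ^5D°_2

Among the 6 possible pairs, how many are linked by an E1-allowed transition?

(a)–(b): allowed.
(a)–(c): forbidden (parity).
(a)–(d): forbidden (ΔS).
(b)–(c): allowed.
(b)–(d): forbidden (parity, ΔS).
(c)–(d): forbidden (ΔS).
Allowed pairs: 2 of 6.

2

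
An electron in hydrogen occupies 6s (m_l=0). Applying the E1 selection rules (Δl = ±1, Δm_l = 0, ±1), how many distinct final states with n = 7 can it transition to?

E1 requires Δl = ±1, so l_f ∈ {-1, 1}; with 0 ≤ l_f ≤ n_f−1 = 6, the allowed l_f values are {1}.
For l_f = 1: m_f ∈ {m_i−1, m_i, m_i+1} ∩ [−1, 1] = {-1, 0, 1} → 3 states.
Total: 3.

3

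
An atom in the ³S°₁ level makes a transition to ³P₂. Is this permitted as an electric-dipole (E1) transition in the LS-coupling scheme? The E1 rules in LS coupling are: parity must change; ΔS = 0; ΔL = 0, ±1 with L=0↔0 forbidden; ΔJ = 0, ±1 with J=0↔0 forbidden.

Initial level: S=1, L=0, J=1, parity odd. Final level: S=1, L=1, J=2, parity even.
ΔJ = 0, ±1 (not J=0↔0): J: 1 → 2, ΔJ = +1 — satisfied.
ΔL = 0, ±1 (not L=0↔0): L: 0 → 1, ΔL = +1 — satisfied.
ΔS = 0: S: 1 → 1 — satisfied.
Parity must change: odd → even — satisfied.
All four E1 rules are satisfied.

allowed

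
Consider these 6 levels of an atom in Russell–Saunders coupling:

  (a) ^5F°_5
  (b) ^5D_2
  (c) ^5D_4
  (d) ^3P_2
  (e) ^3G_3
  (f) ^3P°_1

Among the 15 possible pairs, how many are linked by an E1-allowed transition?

(a)–(b): forbidden (ΔJ).
(a)–(c): allowed.
(a)–(d): forbidden (ΔS, ΔL, ΔJ).
(a)–(e): forbidden (ΔS, ΔJ).
(a)–(f): forbidden (parity, ΔS, ΔL, ΔJ).
(b)–(c): forbidden (parity, ΔJ).
(b)–(d): forbidden (parity, ΔS).
(b)–(e): forbidden (parity, ΔS, ΔL).
(b)–(f): forbidden (ΔS).
(c)–(d): forbidden (parity, ΔS, ΔJ).
(c)–(e): forbidden (parity, ΔS, ΔL).
(c)–(f): forbidden (ΔS, ΔJ).
(d)–(e): forbidden (parity, ΔL).
(d)–(f): allowed.
(e)–(f): forbidden (ΔL, ΔJ).
Allowed pairs: 2 of 15.

2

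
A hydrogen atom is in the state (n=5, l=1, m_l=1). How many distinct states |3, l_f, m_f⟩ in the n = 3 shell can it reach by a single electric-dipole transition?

4

E1 requires Δl = ±1, so l_f ∈ {0, 2}; with 0 ≤ l_f ≤ n_f−1 = 2, the allowed l_f values are {0, 2}.
For l_f = 0: m_f ∈ {m_i−1, m_i, m_i+1} ∩ [−0, 0] = {0} → 1 state.
For l_f = 2: m_f ∈ {m_i−1, m_i, m_i+1} ∩ [−2, 2] = {0, 1, 2} → 3 states.
Total: 4.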